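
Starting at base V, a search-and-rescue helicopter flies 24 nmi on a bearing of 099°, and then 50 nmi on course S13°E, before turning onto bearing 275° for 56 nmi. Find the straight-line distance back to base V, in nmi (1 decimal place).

52.0 nmi

Leg 1 (099°, 24 nmi): east 24 sin 99° = 23.70, north 24 cos 99° = -3.75
Leg 2 (S13°E, 50 nmi): east 50 sin 167° = 11.25, north 50 cos 167° = -48.72
Leg 3 (275°, 56 nmi): east 56 sin 275° = -55.79, north 56 cos 275° = 4.88
Net: -20.83 east, -47.59 north. Distance = √((-20.83)² + (-47.59)²) = 51.953 nmi.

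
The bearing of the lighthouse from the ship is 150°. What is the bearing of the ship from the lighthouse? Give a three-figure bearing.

330°

Back-bearing = 150° + 180° = 330°.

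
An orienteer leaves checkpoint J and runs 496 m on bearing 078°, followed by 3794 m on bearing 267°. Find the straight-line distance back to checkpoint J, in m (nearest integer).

Leg 1 (078°, 496 m): east 496 sin 78° = 485.16, north 496 cos 78° = 103.12
Leg 2 (267°, 3794 m): east 3794 sin 267° = -3788.80, north 3794 cos 267° = -198.56
Net: -3303.64 east, -95.44 north. Distance = √((-3303.64)² + (-95.44)²) = 3305.018 m.

3305 m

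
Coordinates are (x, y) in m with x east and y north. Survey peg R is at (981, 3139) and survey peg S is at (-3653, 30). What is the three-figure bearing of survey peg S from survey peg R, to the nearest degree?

236°

Δeast = -3653 − 981 = -4634.00; Δnorth = 30 − 3139 = -3109.00.
Bearing = atan2(Δeast, Δnorth) mod 360° = 236.14° ≈ 236°.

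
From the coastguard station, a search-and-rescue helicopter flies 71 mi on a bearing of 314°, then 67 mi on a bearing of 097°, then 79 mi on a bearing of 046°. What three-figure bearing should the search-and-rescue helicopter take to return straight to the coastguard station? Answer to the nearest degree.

217°

Leg 1 (314°, 71 mi): east 71 sin 314° = -51.07, north 71 cos 314° = 49.32
Leg 2 (097°, 67 mi): east 67 sin 97° = 66.50, north 67 cos 97° = -8.17
Leg 3 (046°, 79 mi): east 79 sin 46° = 56.83, north 79 cos 46° = 54.88
Net displacement: 72.26 east, 96.03 north. Direction back to start is (-72.26, -96.03): bearing = atan2(-72.26, -96.03) mod 360° = 216.96° ≈ 217°.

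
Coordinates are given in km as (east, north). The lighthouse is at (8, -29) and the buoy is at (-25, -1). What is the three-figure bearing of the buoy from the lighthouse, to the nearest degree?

310°

Δeast = -25 − 8 = -33.00; Δnorth = -1 − -29 = 28.00.
Bearing = atan2(Δeast, Δnorth) mod 360° = 310.31° ≈ 310°.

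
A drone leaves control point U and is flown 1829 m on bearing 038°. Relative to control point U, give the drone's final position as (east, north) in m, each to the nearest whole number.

(1126, 1441)

Leg 1 (038°, 1829 m): east 1829 sin 38° = 1126.04, north 1829 cos 38° = 1441.27
Summing: 1126.04 m east, 1441.27 m north → (1126, 1441).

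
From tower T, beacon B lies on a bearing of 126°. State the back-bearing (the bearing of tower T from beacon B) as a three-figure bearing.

306°

Back-bearing = 126° + 180° = 306°.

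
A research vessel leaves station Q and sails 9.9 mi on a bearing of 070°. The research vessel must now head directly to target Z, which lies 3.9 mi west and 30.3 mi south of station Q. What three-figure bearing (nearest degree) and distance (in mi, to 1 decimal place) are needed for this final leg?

Leg 1 (070°, 9.9 mi): east 9.9 sin 70° = 9.30, north 9.9 cos 70° = 3.39
Current position: (9.30, 3.39). Target: (-3.9, -30.3). Remaining: Δeast = -13.20, Δnorth = -33.69.
Bearing = atan2(-13.20, -33.69) mod 360° = 201.40°; distance = √((-13.20)² + (-33.69)²) = 36.181 mi.

201°, 36.2 mi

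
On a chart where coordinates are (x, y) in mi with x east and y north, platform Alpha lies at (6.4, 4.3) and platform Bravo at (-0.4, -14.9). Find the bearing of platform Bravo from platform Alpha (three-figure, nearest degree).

200°

Δeast = -0.4 − 6.4 = -6.80; Δnorth = -14.9 − 4.3 = -19.20.
Bearing = atan2(Δeast, Δnorth) mod 360° = 199.50° ≈ 200°.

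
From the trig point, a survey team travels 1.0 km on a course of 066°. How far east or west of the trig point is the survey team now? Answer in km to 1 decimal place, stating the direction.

0.9 km east

Leg 1 (066°, 1.0 km): east 1.0 sin 66° = 0.91, north 1.0 cos 66° = 0.41
Net east component: 0.91 km.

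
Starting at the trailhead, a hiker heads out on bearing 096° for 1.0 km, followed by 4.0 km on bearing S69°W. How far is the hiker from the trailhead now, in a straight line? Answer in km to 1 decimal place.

3.1 km

Leg 1 (096°, 1.0 km): east 1.0 sin 96° = 0.99, north 1.0 cos 96° = -0.10
Leg 2 (S69°W, 4.0 km): east 4.0 sin 249° = -3.73, north 4.0 cos 249° = -1.43
Net: -2.74 east, -1.54 north. Distance = √((-2.74)² + (-1.54)²) = 3.142 km.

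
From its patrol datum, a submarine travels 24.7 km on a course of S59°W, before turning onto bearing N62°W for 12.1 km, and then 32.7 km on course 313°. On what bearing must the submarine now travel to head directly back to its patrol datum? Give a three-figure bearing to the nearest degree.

105°

Leg 1 (S59°W, 24.7 km): east 24.7 sin 239° = -21.17, north 24.7 cos 239° = -12.72
Leg 2 (N62°W, 12.1 km): east 12.1 sin 298° = -10.68, north 12.1 cos 298° = 5.68
Leg 3 (313°, 32.7 km): east 32.7 sin 313° = -23.92, north 32.7 cos 313° = 22.30
Net displacement: -55.77 east, 15.26 north. Direction back to start is (55.77, -15.26): bearing = atan2(55.77, -15.26) mod 360° = 105.30° ≈ 105°.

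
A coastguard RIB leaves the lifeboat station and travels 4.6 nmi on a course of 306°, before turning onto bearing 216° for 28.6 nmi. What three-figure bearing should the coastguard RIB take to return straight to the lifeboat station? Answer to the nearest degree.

Leg 1 (306°, 4.6 nmi): east 4.6 sin 306° = -3.72, north 4.6 cos 306° = 2.70
Leg 2 (216°, 28.6 nmi): east 28.6 sin 216° = -16.81, north 28.6 cos 216° = -23.14
Net displacement: -20.53 east, -20.43 north. Direction back to start is (20.53, 20.43): bearing = atan2(20.53, 20.43) mod 360° = 45.14° ≈ 045°.

045°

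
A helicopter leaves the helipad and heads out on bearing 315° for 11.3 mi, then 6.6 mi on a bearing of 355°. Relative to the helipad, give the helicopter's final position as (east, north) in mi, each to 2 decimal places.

(-8.57, 14.57)

Leg 1 (315°, 11.3 mi): east 11.3 sin 315° = -7.99, north 11.3 cos 315° = 7.99
Leg 2 (355°, 6.6 mi): east 6.6 sin 355° = -0.58, north 6.6 cos 355° = 6.57
Summing: -8.57 mi east, 14.57 mi north → (-8.57, 14.57).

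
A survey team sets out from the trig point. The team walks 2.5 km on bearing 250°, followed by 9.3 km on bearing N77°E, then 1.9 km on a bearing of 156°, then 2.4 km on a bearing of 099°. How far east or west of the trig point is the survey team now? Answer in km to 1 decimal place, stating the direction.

9.9 km east

Leg 1 (250°, 2.5 km): east 2.5 sin 250° = -2.35, north 2.5 cos 250° = -0.86
Leg 2 (N77°E, 9.3 km): east 9.3 sin 77° = 9.06, north 9.3 cos 77° = 2.09
Leg 3 (156°, 1.9 km): east 1.9 sin 156° = 0.77, north 1.9 cos 156° = -1.74
Leg 4 (099°, 2.4 km): east 2.4 sin 99° = 2.37, north 2.4 cos 99° = -0.38
Net east component: 9.86 km.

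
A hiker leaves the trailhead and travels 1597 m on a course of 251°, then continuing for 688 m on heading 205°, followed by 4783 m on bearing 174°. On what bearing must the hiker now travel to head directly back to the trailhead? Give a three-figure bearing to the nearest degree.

012°

Leg 1 (251°, 1597 m): east 1597 sin 251° = -1509.99, north 1597 cos 251° = -519.93
Leg 2 (205°, 688 m): east 688 sin 205° = -290.76, north 688 cos 205° = -623.54
Leg 3 (174°, 4783 m): east 4783 sin 174° = 499.96, north 4783 cos 174° = -4756.80
Net displacement: -1300.79 east, -5900.27 north. Direction back to start is (1300.79, 5900.27): bearing = atan2(1300.79, 5900.27) mod 360° = 12.43° ≈ 012°.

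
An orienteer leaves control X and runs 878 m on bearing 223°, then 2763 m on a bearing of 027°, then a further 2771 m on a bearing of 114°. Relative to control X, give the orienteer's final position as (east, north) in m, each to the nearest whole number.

(3187, 693)

Leg 1 (223°, 878 m): east 878 sin 223° = -598.79, north 878 cos 223° = -642.13
Leg 2 (027°, 2763 m): east 2763 sin 27° = 1254.38, north 2763 cos 27° = 2461.85
Leg 3 (114°, 2771 m): east 2771 sin 114° = 2531.43, north 2771 cos 114° = -1127.07
Summing: 3187.02 m east, 692.66 m north → (3187, 693).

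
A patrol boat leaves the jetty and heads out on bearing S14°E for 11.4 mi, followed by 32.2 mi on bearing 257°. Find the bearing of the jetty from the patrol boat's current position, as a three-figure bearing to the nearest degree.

Leg 1 (S14°E, 11.4 mi): east 11.4 sin 166° = 2.76, north 11.4 cos 166° = -11.06
Leg 2 (257°, 32.2 mi): east 32.2 sin 257° = -31.37, north 32.2 cos 257° = -7.24
Net displacement: -28.62 east, -18.30 north. Direction back to start is (28.62, 18.30): bearing = atan2(28.62, 18.30) mod 360° = 57.39° ≈ 057°.

057°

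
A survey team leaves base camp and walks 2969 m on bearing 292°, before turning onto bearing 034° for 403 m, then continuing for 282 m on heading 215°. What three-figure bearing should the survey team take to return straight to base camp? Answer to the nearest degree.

114°

Leg 1 (292°, 2969 m): east 2969 sin 292° = -2752.81, north 2969 cos 292° = 1112.21
Leg 2 (034°, 403 m): east 403 sin 34° = 225.35, north 403 cos 34° = 334.10
Leg 3 (215°, 282 m): east 282 sin 215° = -161.75, north 282 cos 215° = -231.00
Net displacement: -2689.20 east, 1215.31 north. Direction back to start is (2689.20, -1215.31): bearing = atan2(2689.20, -1215.31) mod 360° = 114.32° ≈ 114°.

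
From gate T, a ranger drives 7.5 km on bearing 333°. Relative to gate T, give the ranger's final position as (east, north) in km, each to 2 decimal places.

(-3.40, 6.68)

Leg 1 (333°, 7.5 km): east 7.5 sin 333° = -3.40, north 7.5 cos 333° = 6.68
Summing: -3.40 km east, 6.68 km north → (-3.40, 6.68).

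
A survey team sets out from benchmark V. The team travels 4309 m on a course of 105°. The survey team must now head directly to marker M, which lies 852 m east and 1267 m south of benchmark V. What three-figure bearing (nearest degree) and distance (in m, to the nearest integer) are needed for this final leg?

267°, 3314 m

Leg 1 (105°, 4309 m): east 4309 sin 105° = 4162.17, north 4309 cos 105° = -1115.25
Current position: (4162.17, -1115.25). Target: (852, -1267). Remaining: Δeast = -3310.17, Δnorth = -151.75.
Bearing = atan2(-3310.17, -151.75) mod 360° = 267.38°; distance = √((-3310.17)² + (-151.75)²) = 3313.651 m.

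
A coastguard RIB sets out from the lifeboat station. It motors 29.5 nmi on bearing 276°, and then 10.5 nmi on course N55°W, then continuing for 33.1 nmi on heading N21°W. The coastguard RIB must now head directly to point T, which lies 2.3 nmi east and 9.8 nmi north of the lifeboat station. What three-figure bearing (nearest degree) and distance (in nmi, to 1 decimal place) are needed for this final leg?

120°, 60.2 nmi

Leg 1 (276°, 29.5 nmi): east 29.5 sin 276° = -29.34, north 29.5 cos 276° = 3.08
Leg 2 (N55°W, 10.5 nmi): east 10.5 sin 305° = -8.60, north 10.5 cos 305° = 6.02
Leg 3 (N21°W, 33.1 nmi): east 33.1 sin 339° = -11.86, north 33.1 cos 339° = 30.90
Current position: (-49.80, 40.01). Target: (2.3, 9.8). Remaining: Δeast = 52.10, Δnorth = -30.21.
Bearing = atan2(52.10, -30.21) mod 360° = 120.10°; distance = √((52.10)² + (-30.21)²) = 60.225 nmi.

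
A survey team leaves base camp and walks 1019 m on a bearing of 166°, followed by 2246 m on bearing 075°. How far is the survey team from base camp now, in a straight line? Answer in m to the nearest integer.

Leg 1 (166°, 1019 m): east 1019 sin 166° = 246.52, north 1019 cos 166° = -988.73
Leg 2 (075°, 2246 m): east 2246 sin 75° = 2169.47, north 2246 cos 75° = 581.31
Net: 2415.99 east, -407.42 north. Distance = √((2415.99)² + (-407.42)²) = 2450.100 m.

2450 m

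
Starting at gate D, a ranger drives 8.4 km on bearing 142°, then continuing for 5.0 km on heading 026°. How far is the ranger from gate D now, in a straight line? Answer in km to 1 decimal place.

Leg 1 (142°, 8.4 km): east 8.4 sin 142° = 5.17, north 8.4 cos 142° = -6.62
Leg 2 (026°, 5.0 km): east 5.0 sin 26° = 2.19, north 5.0 cos 26° = 4.49
Net: 7.36 east, -2.13 north. Distance = √((7.36)² + (-2.13)²) = 7.664 km.

7.7 km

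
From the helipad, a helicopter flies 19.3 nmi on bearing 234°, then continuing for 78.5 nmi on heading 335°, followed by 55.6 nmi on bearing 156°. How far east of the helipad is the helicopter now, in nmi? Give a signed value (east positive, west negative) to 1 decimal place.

Leg 1 (234°, 19.3 nmi): east 19.3 sin 234° = -15.61, north 19.3 cos 234° = -11.34
Leg 2 (335°, 78.5 nmi): east 78.5 sin 335° = -33.18, north 78.5 cos 335° = 71.15
Leg 3 (156°, 55.6 nmi): east 55.6 sin 156° = 22.61, north 55.6 cos 156° = -50.79
Net east component: -26.18 nmi.

-26.2 nmi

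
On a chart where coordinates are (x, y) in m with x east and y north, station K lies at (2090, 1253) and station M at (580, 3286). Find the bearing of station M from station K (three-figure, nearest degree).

Δeast = 580 − 2090 = -1510.00; Δnorth = 3286 − 1253 = 2033.00.
Bearing = atan2(Δeast, Δnorth) mod 360° = 323.40° ≈ 323°.

323°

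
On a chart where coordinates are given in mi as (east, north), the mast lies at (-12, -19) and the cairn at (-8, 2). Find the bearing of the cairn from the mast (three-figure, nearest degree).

Δeast = -8 − -12 = 4.00; Δnorth = 2 − -19 = 21.00.
Bearing = atan2(Δeast, Δnorth) mod 360° = 10.78° ≈ 011°.

011°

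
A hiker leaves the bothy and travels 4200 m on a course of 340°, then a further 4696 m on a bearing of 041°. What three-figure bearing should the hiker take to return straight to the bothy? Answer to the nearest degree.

192°

Leg 1 (340°, 4200 m): east 4200 sin 340° = -1436.48, north 4200 cos 340° = 3946.71
Leg 2 (041°, 4696 m): east 4696 sin 41° = 3080.85, north 4696 cos 41° = 3544.12
Net displacement: 1644.37 east, 7490.83 north. Direction back to start is (-1644.37, -7490.83): bearing = atan2(-1644.37, -7490.83) mod 360° = 192.38° ≈ 192°.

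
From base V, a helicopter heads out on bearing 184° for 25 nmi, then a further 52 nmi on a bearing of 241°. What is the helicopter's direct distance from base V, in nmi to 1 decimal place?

68.9 nmi

Leg 1 (184°, 25 nmi): east 25 sin 184° = -1.74, north 25 cos 184° = -24.94
Leg 2 (241°, 52 nmi): east 52 sin 241° = -45.48, north 52 cos 241° = -25.21
Net: -47.22 east, -50.15 north. Distance = √((-47.22)² + (-50.15)²) = 68.884 nmi.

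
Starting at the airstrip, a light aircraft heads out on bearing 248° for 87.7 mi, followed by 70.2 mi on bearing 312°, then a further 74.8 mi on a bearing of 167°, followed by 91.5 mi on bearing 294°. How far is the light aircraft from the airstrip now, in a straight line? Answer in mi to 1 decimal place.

201.4 mi

Leg 1 (248°, 87.7 mi): east 87.7 sin 248° = -81.31, north 87.7 cos 248° = -32.85
Leg 2 (312°, 70.2 mi): east 70.2 sin 312° = -52.17, north 70.2 cos 312° = 46.97
Leg 3 (167°, 74.8 mi): east 74.8 sin 167° = 16.83, north 74.8 cos 167° = -72.88
Leg 4 (294°, 91.5 mi): east 91.5 sin 294° = -83.59, north 91.5 cos 294° = 37.22
Net: -200.25 east, -21.55 north. Distance = √((-200.25)² + (-21.55)²) = 201.402 mi.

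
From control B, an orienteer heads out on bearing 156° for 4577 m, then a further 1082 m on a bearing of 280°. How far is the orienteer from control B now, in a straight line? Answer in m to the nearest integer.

Leg 1 (156°, 4577 m): east 4577 sin 156° = 1861.63, north 4577 cos 156° = -4181.30
Leg 2 (280°, 1082 m): east 1082 sin 280° = -1065.56, north 1082 cos 280° = 187.89
Net: 796.07 east, -3993.41 north. Distance = √((796.07)² + (-3993.41)²) = 4071.984 m.

4072 m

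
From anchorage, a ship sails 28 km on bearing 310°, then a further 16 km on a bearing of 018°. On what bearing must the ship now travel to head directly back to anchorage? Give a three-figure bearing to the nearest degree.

Leg 1 (310°, 28 km): east 28 sin 310° = -21.45, north 28 cos 310° = 18.00
Leg 2 (018°, 16 km): east 16 sin 18° = 4.94, north 16 cos 18° = 15.22
Net displacement: -16.50 east, 33.21 north. Direction back to start is (16.50, -33.21): bearing = atan2(16.50, -33.21) mod 360° = 153.58° ≈ 154°.

154°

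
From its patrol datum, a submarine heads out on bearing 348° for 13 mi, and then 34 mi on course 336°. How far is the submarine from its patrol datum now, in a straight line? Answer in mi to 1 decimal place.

Leg 1 (348°, 13 mi): east 13 sin 348° = -2.70, north 13 cos 348° = 12.72
Leg 2 (336°, 34 mi): east 34 sin 336° = -13.83, north 34 cos 336° = 31.06
Net: -16.53 east, 43.78 north. Distance = √((-16.53)² + (43.78)²) = 46.794 mi.

46.8 mi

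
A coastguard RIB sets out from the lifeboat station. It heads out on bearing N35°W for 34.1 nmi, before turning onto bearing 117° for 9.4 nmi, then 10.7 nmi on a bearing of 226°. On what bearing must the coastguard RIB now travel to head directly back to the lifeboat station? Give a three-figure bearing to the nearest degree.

Leg 1 (N35°W, 34.1 nmi): east 34.1 sin 325° = -19.56, north 34.1 cos 325° = 27.93
Leg 2 (117°, 9.4 nmi): east 9.4 sin 117° = 8.38, north 9.4 cos 117° = -4.27
Leg 3 (226°, 10.7 nmi): east 10.7 sin 226° = -7.70, north 10.7 cos 226° = -7.43
Net displacement: -18.88 east, 16.23 north. Direction back to start is (18.88, -16.23): bearing = atan2(18.88, -16.23) mod 360° = 130.69° ≈ 131°.

131°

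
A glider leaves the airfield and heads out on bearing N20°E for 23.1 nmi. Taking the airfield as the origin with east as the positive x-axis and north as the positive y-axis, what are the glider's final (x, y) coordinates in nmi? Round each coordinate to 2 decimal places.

Leg 1 (N20°E, 23.1 nmi): east 23.1 sin 20° = 7.90, north 23.1 cos 20° = 21.71
Summing: 7.90 nmi east, 21.71 nmi north → (7.90, 21.71).

(7.90, 21.71)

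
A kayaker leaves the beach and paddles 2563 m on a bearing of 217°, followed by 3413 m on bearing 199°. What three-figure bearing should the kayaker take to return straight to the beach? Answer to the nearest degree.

027°

Leg 1 (217°, 2563 m): east 2563 sin 217° = -1542.45, north 2563 cos 217° = -2046.90
Leg 2 (199°, 3413 m): east 3413 sin 199° = -1111.16, north 3413 cos 199° = -3227.05
Net displacement: -2653.62 east, -5273.96 north. Direction back to start is (2653.62, 5273.96): bearing = atan2(2653.62, 5273.96) mod 360° = 26.71° ≈ 027°.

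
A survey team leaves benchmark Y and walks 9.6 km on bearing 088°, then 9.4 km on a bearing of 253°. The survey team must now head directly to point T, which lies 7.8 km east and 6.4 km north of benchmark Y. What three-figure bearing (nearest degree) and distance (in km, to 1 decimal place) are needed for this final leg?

Leg 1 (088°, 9.6 km): east 9.6 sin 88° = 9.59, north 9.6 cos 88° = 0.34
Leg 2 (253°, 9.4 km): east 9.4 sin 253° = -8.99, north 9.4 cos 253° = -2.75
Current position: (0.60, -2.41). Target: (7.8, 6.4). Remaining: Δeast = 7.20, Δnorth = 8.81.
Bearing = atan2(7.20, 8.81) mod 360° = 39.23°; distance = √((7.20)² + (8.81)²) = 11.377 km.

039°, 11.4 km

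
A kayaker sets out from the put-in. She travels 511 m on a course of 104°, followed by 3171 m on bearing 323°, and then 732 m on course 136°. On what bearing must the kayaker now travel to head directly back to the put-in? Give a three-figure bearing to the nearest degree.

Leg 1 (104°, 511 m): east 511 sin 104° = 495.82, north 511 cos 104° = -123.62
Leg 2 (323°, 3171 m): east 3171 sin 323° = -1908.36, north 3171 cos 323° = 2532.47
Leg 3 (136°, 732 m): east 732 sin 136° = 508.49, north 732 cos 136° = -526.56
Net displacement: -904.04 east, 1882.29 north. Direction back to start is (904.04, -1882.29): bearing = atan2(904.04, -1882.29) mod 360° = 154.35° ≈ 154°.

154°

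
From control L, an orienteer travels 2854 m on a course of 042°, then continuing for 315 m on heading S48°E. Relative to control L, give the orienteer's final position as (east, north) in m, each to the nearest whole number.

Leg 1 (042°, 2854 m): east 2854 sin 42° = 1909.70, north 2854 cos 42° = 2120.94
Leg 2 (S48°E, 315 m): east 315 sin 132° = 234.09, north 315 cos 132° = -210.78
Summing: 2143.79 m east, 1910.16 m north → (2144, 1910).

(2144, 1910)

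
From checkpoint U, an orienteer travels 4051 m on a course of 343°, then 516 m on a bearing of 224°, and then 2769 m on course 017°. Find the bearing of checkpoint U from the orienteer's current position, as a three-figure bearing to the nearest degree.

173°

Leg 1 (343°, 4051 m): east 4051 sin 343° = -1184.40, north 4051 cos 343° = 3873.99
Leg 2 (224°, 516 m): east 516 sin 224° = -358.44, north 516 cos 224° = -371.18
Leg 3 (017°, 2769 m): east 2769 sin 17° = 809.58, north 2769 cos 17° = 2648.01
Net displacement: -733.26 east, 6150.82 north. Direction back to start is (733.26, -6150.82): bearing = atan2(733.26, -6150.82) mod 360° = 173.20° ≈ 173°.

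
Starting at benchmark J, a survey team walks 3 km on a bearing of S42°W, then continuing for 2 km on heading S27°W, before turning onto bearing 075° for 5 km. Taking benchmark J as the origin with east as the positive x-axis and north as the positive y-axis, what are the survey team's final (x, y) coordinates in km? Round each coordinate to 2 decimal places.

(1.91, -2.72)

Leg 1 (S42°W, 3 km): east 3 sin 222° = -2.01, north 3 cos 222° = -2.23
Leg 2 (S27°W, 2 km): east 2 sin 207° = -0.91, north 2 cos 207° = -1.78
Leg 3 (075°, 5 km): east 5 sin 75° = 4.83, north 5 cos 75° = 1.29
Summing: 1.91 km east, -2.72 km north → (1.91, -2.72).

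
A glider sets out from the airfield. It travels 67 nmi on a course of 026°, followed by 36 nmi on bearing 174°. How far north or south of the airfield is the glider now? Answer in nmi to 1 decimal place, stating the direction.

Leg 1 (026°, 67 nmi): east 67 sin 26° = 29.37, north 67 cos 26° = 60.22
Leg 2 (174°, 36 nmi): east 36 sin 174° = 3.76, north 36 cos 174° = -35.80
Net north component: 24.42 nmi.

24.4 nmi north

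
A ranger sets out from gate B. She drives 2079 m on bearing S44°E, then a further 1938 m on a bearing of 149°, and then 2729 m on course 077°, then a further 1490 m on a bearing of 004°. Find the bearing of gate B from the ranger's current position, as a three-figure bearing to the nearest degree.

Leg 1 (S44°E, 2079 m): east 2079 sin 136° = 1444.19, north 2079 cos 136° = -1495.51
Leg 2 (149°, 1938 m): east 1938 sin 149° = 998.14, north 1938 cos 149° = -1661.19
Leg 3 (077°, 2729 m): east 2729 sin 77° = 2659.06, north 2729 cos 77° = 613.89
Leg 4 (004°, 1490 m): east 1490 sin 4° = 103.94, north 1490 cos 4° = 1486.37
Net displacement: 5205.33 east, -1056.44 north. Direction back to start is (-5205.33, 1056.44): bearing = atan2(-5205.33, 1056.44) mod 360° = 281.47° ≈ 281°.

281°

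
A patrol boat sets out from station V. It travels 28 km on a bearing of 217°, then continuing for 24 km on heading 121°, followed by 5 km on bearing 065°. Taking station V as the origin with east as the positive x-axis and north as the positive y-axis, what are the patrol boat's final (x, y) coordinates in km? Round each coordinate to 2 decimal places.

Leg 1 (217°, 28 km): east 28 sin 217° = -16.85, north 28 cos 217° = -22.36
Leg 2 (121°, 24 km): east 24 sin 121° = 20.57, north 24 cos 121° = -12.36
Leg 3 (065°, 5 km): east 5 sin 65° = 4.53, north 5 cos 65° = 2.11
Summing: 8.25 km east, -32.61 km north → (8.25, -32.61).

(8.25, -32.61)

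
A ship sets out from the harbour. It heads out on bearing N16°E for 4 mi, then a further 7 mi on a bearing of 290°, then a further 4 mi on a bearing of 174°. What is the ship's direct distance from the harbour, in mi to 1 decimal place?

Leg 1 (N16°E, 4 mi): east 4 sin 16° = 1.10, north 4 cos 16° = 3.85
Leg 2 (290°, 7 mi): east 7 sin 290° = -6.58, north 7 cos 290° = 2.39
Leg 3 (174°, 4 mi): east 4 sin 174° = 0.42, north 4 cos 174° = -3.98
Net: -5.06 east, 2.26 north. Distance = √((-5.06)² + (2.26)²) = 5.540 mi.

5.5 mi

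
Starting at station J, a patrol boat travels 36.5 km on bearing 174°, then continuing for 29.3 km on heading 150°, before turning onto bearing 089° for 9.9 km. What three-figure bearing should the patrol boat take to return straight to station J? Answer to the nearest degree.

335°

Leg 1 (174°, 36.5 km): east 36.5 sin 174° = 3.82, north 36.5 cos 174° = -36.30
Leg 2 (150°, 29.3 km): east 29.3 sin 150° = 14.65, north 29.3 cos 150° = -25.37
Leg 3 (089°, 9.9 km): east 9.9 sin 89° = 9.90, north 9.9 cos 89° = 0.17
Net displacement: 28.36 east, -61.50 north. Direction back to start is (-28.36, 61.50): bearing = atan2(-28.36, 61.50) mod 360° = 335.24° ≈ 335°.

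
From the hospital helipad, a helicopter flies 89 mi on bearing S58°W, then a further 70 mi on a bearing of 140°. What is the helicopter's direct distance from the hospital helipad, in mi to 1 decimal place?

Leg 1 (S58°W, 89 mi): east 89 sin 238° = -75.48, north 89 cos 238° = -47.16
Leg 2 (140°, 70 mi): east 70 sin 140° = 45.00, north 70 cos 140° = -53.62
Net: -30.48 east, -100.79 north. Distance = √((-30.48)² + (-100.79)²) = 105.294 mi.

105.3 mi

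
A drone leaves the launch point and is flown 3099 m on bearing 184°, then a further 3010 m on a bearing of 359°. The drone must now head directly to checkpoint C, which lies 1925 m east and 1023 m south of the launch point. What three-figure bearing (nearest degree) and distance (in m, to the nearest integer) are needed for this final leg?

113°, 2387 m

Leg 1 (184°, 3099 m): east 3099 sin 184° = -216.18, north 3099 cos 184° = -3091.45
Leg 2 (359°, 3010 m): east 3010 sin 359° = -52.53, north 3010 cos 359° = 3009.54
Current position: (-268.71, -81.91). Target: (1925, -1023). Remaining: Δeast = 2193.71, Δnorth = -941.09.
Bearing = atan2(2193.71, -941.09) mod 360° = 113.22°; distance = √((2193.71)² + (-941.09)²) = 2387.049 m.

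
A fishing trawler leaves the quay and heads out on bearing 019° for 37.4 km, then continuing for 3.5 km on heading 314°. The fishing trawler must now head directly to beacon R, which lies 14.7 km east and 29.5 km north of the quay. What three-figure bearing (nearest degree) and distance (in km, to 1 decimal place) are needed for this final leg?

Leg 1 (019°, 37.4 km): east 37.4 sin 19° = 12.18, north 37.4 cos 19° = 35.36
Leg 2 (314°, 3.5 km): east 3.5 sin 314° = -2.52, north 3.5 cos 314° = 2.43
Current position: (9.66, 37.79). Target: (14.7, 29.5). Remaining: Δeast = 5.04, Δnorth = -8.29.
Bearing = atan2(5.04, -8.29) mod 360° = 148.71°; distance = √((5.04)² + (-8.29)²) = 9.706 km.

149°, 9.7 km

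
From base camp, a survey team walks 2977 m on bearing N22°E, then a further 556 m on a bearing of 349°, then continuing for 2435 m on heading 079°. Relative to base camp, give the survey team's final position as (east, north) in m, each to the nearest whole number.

(3399, 3771)

Leg 1 (N22°E, 2977 m): east 2977 sin 22° = 1115.20, north 2977 cos 22° = 2760.23
Leg 2 (349°, 556 m): east 556 sin 349° = -106.09, north 556 cos 349° = 545.78
Leg 3 (079°, 2435 m): east 2435 sin 79° = 2390.26, north 2435 cos 79° = 464.62
Summing: 3399.38 m east, 3770.63 m north → (3399, 3771).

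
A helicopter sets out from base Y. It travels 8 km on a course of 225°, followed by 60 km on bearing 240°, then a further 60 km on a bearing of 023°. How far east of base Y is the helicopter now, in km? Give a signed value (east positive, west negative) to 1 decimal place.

-34.2 km

Leg 1 (225°, 8 km): east 8 sin 225° = -5.66, north 8 cos 225° = -5.66
Leg 2 (240°, 60 km): east 60 sin 240° = -51.96, north 60 cos 240° = -30.00
Leg 3 (023°, 60 km): east 60 sin 23° = 23.44, north 60 cos 23° = 55.23
Net east component: -34.17 km.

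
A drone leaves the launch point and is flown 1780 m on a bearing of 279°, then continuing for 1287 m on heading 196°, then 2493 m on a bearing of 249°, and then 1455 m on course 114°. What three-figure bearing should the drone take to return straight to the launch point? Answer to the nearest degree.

Leg 1 (279°, 1780 m): east 1780 sin 279° = -1758.09, north 1780 cos 279° = 278.45
Leg 2 (196°, 1287 m): east 1287 sin 196° = -354.75, north 1287 cos 196° = -1237.14
Leg 3 (249°, 2493 m): east 2493 sin 249° = -2327.42, north 2493 cos 249° = -893.41
Leg 4 (114°, 1455 m): east 1455 sin 114° = 1329.21, north 1455 cos 114° = -591.80
Net displacement: -3111.04 east, -2443.90 north. Direction back to start is (3111.04, 2443.90): bearing = atan2(3111.04, 2443.90) mod 360° = 51.85° ≈ 052°.

052°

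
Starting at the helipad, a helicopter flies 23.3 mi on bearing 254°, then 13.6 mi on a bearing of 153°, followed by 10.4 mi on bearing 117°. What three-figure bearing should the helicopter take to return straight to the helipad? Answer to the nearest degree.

Leg 1 (254°, 23.3 mi): east 23.3 sin 254° = -22.40, north 23.3 cos 254° = -6.42
Leg 2 (153°, 13.6 mi): east 13.6 sin 153° = 6.17, north 13.6 cos 153° = -12.12
Leg 3 (117°, 10.4 mi): east 10.4 sin 117° = 9.27, north 10.4 cos 117° = -4.72
Net displacement: -6.96 east, -23.26 north. Direction back to start is (6.96, 23.26): bearing = atan2(6.96, 23.26) mod 360° = 16.65° ≈ 017°.

017°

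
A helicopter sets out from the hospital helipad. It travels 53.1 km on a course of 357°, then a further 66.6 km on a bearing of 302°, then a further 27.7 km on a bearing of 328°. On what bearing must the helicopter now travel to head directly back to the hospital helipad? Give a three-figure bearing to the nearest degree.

Leg 1 (357°, 53.1 km): east 53.1 sin 357° = -2.78, north 53.1 cos 357° = 53.03
Leg 2 (302°, 66.6 km): east 66.6 sin 302° = -56.48, north 66.6 cos 302° = 35.29
Leg 3 (328°, 27.7 km): east 27.7 sin 328° = -14.68, north 27.7 cos 328° = 23.49
Net displacement: -73.94 east, 111.81 north. Direction back to start is (73.94, -111.81): bearing = atan2(73.94, -111.81) mod 360° = 146.52° ≈ 147°.

147°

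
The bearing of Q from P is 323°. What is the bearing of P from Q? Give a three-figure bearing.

Back-bearing = 323° − 180° = 143°.

143°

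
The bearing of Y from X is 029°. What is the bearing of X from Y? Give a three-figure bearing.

209°

Back-bearing = 029° + 180° = 209°.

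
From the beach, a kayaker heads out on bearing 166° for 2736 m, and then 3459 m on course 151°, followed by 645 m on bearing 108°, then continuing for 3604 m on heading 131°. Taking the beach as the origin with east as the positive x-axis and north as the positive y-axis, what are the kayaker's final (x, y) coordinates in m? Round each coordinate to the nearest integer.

Leg 1 (166°, 2736 m): east 2736 sin 166° = 661.90, north 2736 cos 166° = -2654.73
Leg 2 (151°, 3459 m): east 3459 sin 151° = 1676.96, north 3459 cos 151° = -3025.31
Leg 3 (108°, 645 m): east 645 sin 108° = 613.43, north 645 cos 108° = -199.32
Leg 4 (131°, 3604 m): east 3604 sin 131° = 2719.97, north 3604 cos 131° = -2364.44
Summing: 5672.26 m east, -8243.79 m north → (5672, -8244).

(5672, -8244)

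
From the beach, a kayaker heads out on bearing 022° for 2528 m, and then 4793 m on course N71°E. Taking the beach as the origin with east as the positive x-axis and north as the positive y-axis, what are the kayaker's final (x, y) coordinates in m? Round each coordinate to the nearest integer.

(5479, 3904)

Leg 1 (022°, 2528 m): east 2528 sin 22° = 947.01, north 2528 cos 22° = 2343.92
Leg 2 (N71°E, 4793 m): east 4793 sin 71° = 4531.87, north 4793 cos 71° = 1560.45
Summing: 5478.88 m east, 3904.37 m north → (5479, 3904).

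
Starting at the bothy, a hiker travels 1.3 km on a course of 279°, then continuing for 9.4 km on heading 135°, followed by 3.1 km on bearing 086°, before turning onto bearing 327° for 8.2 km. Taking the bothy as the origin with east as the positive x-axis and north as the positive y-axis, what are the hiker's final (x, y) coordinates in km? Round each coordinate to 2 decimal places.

(3.99, 0.65)

Leg 1 (279°, 1.3 km): east 1.3 sin 279° = -1.28, north 1.3 cos 279° = 0.20
Leg 2 (135°, 9.4 km): east 9.4 sin 135° = 6.65, north 9.4 cos 135° = -6.65
Leg 3 (086°, 3.1 km): east 3.1 sin 86° = 3.09, north 3.1 cos 86° = 0.22
Leg 4 (327°, 8.2 km): east 8.2 sin 327° = -4.47, north 8.2 cos 327° = 6.88
Summing: 3.99 km east, 0.65 km north → (3.99, 0.65).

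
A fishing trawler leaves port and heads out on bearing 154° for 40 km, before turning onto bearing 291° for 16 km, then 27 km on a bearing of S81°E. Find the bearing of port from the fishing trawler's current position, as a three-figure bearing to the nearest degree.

Leg 1 (154°, 40 km): east 40 sin 154° = 17.53, north 40 cos 154° = -35.95
Leg 2 (291°, 16 km): east 16 sin 291° = -14.94, north 16 cos 291° = 5.73
Leg 3 (S81°E, 27 km): east 27 sin 99° = 26.67, north 27 cos 99° = -4.22
Net displacement: 29.27 east, -34.44 north. Direction back to start is (-29.27, 34.44): bearing = atan2(-29.27, 34.44) mod 360° = 319.65° ≈ 320°.

320°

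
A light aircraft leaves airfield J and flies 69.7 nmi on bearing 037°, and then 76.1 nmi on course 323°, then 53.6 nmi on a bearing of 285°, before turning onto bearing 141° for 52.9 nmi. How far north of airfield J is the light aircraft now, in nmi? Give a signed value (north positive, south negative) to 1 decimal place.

89.2 nmi

Leg 1 (037°, 69.7 nmi): east 69.7 sin 37° = 41.95, north 69.7 cos 37° = 55.66
Leg 2 (323°, 76.1 nmi): east 76.1 sin 323° = -45.80, north 76.1 cos 323° = 60.78
Leg 3 (285°, 53.6 nmi): east 53.6 sin 285° = -51.77, north 53.6 cos 285° = 13.87
Leg 4 (141°, 52.9 nmi): east 52.9 sin 141° = 33.29, north 52.9 cos 141° = -41.11
Net north component: 89.20 nmi.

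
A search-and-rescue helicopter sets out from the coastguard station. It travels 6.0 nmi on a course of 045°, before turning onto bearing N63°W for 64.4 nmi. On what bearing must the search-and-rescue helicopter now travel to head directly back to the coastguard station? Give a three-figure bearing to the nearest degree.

122°

Leg 1 (045°, 6.0 nmi): east 6.0 sin 45° = 4.24, north 6.0 cos 45° = 4.24
Leg 2 (N63°W, 64.4 nmi): east 64.4 sin 297° = -57.38, north 64.4 cos 297° = 29.24
Net displacement: -53.14 east, 33.48 north. Direction back to start is (53.14, -33.48): bearing = atan2(53.14, -33.48) mod 360° = 122.21° ≈ 122°.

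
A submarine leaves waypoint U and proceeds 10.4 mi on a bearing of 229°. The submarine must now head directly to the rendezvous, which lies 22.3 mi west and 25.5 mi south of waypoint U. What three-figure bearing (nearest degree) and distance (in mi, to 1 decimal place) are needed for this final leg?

Leg 1 (229°, 10.4 mi): east 10.4 sin 229° = -7.85, north 10.4 cos 229° = -6.82
Current position: (-7.85, -6.82). Target: (-22.3, -25.5). Remaining: Δeast = -14.45, Δnorth = -18.68.
Bearing = atan2(-14.45, -18.68) mod 360° = 217.73°; distance = √((-14.45)² + (-18.68)²) = 23.615 mi.

218°, 23.6 mi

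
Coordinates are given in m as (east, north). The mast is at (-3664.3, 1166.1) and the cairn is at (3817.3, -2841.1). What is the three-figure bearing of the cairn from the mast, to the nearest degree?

118°

Δeast = 3817.3 − -3664.3 = 7481.60; Δnorth = -2841.1 − 1166.1 = -4007.20.
Bearing = atan2(Δeast, Δnorth) mod 360° = 118.17° ≈ 118°.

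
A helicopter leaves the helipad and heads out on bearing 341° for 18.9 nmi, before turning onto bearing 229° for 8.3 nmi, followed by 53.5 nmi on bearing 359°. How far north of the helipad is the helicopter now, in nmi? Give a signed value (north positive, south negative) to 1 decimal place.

Leg 1 (341°, 18.9 nmi): east 18.9 sin 341° = -6.15, north 18.9 cos 341° = 17.87
Leg 2 (229°, 8.3 nmi): east 8.3 sin 229° = -6.26, north 8.3 cos 229° = -5.45
Leg 3 (359°, 53.5 nmi): east 53.5 sin 359° = -0.93, north 53.5 cos 359° = 53.49
Net north component: 65.92 nmi.

65.9 nmi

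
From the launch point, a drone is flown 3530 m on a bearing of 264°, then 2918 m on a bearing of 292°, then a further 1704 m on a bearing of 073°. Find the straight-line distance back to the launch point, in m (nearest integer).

4747 m

Leg 1 (264°, 3530 m): east 3530 sin 264° = -3510.66, north 3530 cos 264° = -368.99
Leg 2 (292°, 2918 m): east 2918 sin 292° = -2705.52, north 2918 cos 292° = 1093.10
Leg 3 (073°, 1704 m): east 1704 sin 73° = 1629.54, north 1704 cos 73° = 498.20
Net: -4586.64 east, 1222.32 north. Distance = √((-4586.64)² + (1222.32)²) = 4746.719 m.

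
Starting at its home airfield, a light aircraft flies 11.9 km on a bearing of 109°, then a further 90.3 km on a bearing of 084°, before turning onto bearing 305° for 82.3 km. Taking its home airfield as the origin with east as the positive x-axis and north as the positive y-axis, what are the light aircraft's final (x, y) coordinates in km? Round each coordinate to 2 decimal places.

(33.64, 52.77)

Leg 1 (109°, 11.9 km): east 11.9 sin 109° = 11.25, north 11.9 cos 109° = -3.87
Leg 2 (084°, 90.3 km): east 90.3 sin 84° = 89.81, north 90.3 cos 84° = 9.44
Leg 3 (305°, 82.3 km): east 82.3 sin 305° = -67.42, north 82.3 cos 305° = 47.21
Summing: 33.64 km east, 52.77 km north → (33.64, 52.77).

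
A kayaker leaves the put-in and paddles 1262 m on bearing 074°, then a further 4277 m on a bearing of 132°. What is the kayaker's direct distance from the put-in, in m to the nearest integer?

5060 m

Leg 1 (074°, 1262 m): east 1262 sin 74° = 1213.11, north 1262 cos 74° = 347.85
Leg 2 (132°, 4277 m): east 4277 sin 132° = 3178.43, north 4277 cos 132° = -2861.87
Net: 4391.54 east, -2514.02 north. Distance = √((4391.54)² + (-2514.02)²) = 5060.230 m.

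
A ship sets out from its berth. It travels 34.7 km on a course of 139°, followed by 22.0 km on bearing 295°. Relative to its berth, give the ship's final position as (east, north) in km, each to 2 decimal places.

Leg 1 (139°, 34.7 km): east 34.7 sin 139° = 22.77, north 34.7 cos 139° = -26.19
Leg 2 (295°, 22.0 km): east 22.0 sin 295° = -19.94, north 22.0 cos 295° = 9.30
Summing: 2.83 km east, -16.89 km north → (2.83, -16.89).

(2.83, -16.89)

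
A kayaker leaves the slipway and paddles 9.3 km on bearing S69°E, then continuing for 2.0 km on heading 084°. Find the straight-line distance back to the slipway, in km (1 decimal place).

Leg 1 (S69°E, 9.3 km): east 9.3 sin 111° = 8.68, north 9.3 cos 111° = -3.33
Leg 2 (084°, 2.0 km): east 2.0 sin 84° = 1.99, north 2.0 cos 84° = 0.21
Net: 10.67 east, -3.12 north. Distance = √((10.67)² + (-3.12)²) = 11.119 km.

11.1 km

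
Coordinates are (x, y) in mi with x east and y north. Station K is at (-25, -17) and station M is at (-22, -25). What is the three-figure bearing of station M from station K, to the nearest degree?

159°

Δeast = -22 − -25 = 3.00; Δnorth = -25 − -17 = -8.00.
Bearing = atan2(Δeast, Δnorth) mod 360° = 159.44° ≈ 159°.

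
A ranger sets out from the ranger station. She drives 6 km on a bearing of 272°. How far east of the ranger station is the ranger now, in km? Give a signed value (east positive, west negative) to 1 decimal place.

-6.0 km

Leg 1 (272°, 6 km): east 6 sin 272° = -6.00, north 6 cos 272° = 0.21
Net east component: -6.00 km.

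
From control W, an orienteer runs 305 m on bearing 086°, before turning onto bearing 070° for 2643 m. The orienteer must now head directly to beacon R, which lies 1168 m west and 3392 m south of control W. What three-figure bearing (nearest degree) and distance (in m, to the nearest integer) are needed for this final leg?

Leg 1 (086°, 305 m): east 305 sin 86° = 304.26, north 305 cos 86° = 21.28
Leg 2 (070°, 2643 m): east 2643 sin 70° = 2483.61, north 2643 cos 70° = 903.96
Current position: (2787.86, 925.23). Target: (-1168, -3392). Remaining: Δeast = -3955.86, Δnorth = -4317.23.
Bearing = atan2(-3955.86, -4317.23) mod 360° = 222.50°; distance = √((-3955.86)² + (-4317.23)²) = 5855.543 m.

222°, 5856 m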